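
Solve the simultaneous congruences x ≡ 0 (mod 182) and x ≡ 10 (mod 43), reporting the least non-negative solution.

Write x = 0 + 182·k. Then 182·k ≡ 10 − 0 ≡ 10 (mod 43).
Need 182⁻¹ mod 43. Extended Euclid on (43, 10):
43 = 4·10 + 3
10 = 3·3 + 1
3 = 3·1 + 0
Back-substitute:
1 = 10 − 3·3
1 = −3·43 + 13·10
182⁻¹ ≡ 13 (mod 43), so k ≡ 13·10 ≡ 1 (mod 43).
x = 0 + 182·1 = 182.

182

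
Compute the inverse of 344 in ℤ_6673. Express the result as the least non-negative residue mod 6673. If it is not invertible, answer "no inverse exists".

gcd(6673, 344) by repeated division:
6673 = 19*344 + 137
344 = 2*137 + 70
137 = 1*70 + 67
70 = 1*67 + 3
67 = 22*3 + 1
3 = 3*1 + 0
The gcd is 1. Working backward:
1 = 67 − 22·3
1 = −22·70 + 23·67
1 = 23·137 − 45·70
1 = −45·344 + 113·137
1 = 113·6673 − 2192·344
Hence 344⁻¹ ≡ -2192 ≡ 4481 (mod 6673).

4481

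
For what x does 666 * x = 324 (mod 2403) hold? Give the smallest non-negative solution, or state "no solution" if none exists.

First find gcd(666, 2403):
2403 = 3*666 + 405
666 = 1*405 + 261
405 = 1*261 + 144
261 = 1*144 + 117
144 = 1*117 + 27
117 = 4*27 + 9
27 = 3*9 + 0
gcd = 9 and 9 | 324, so solutions exist. Divide through by 9: 74x ≡ 36 (mod 267).
Now find 74⁻¹ mod 267:
267 = 3×74 + 45
74 = 1×45 + 29
45 = 1×29 + 16
29 = 1×16 + 13
16 = 1×13 + 3
13 = 4×3 + 1
3 = 3×1 + 0
Back-substitute:
1 = 13 − 4·3
1 = −4·16 + 5·13
1 = 5·29 − 9·16
1 = −9·45 + 14·29
1 = 14·74 − 23·45
1 = −23·267 + 83·74
So 74⁻¹ ≡ 83 (mod 267).
Then x ≡ 83·36 ≡ 51 (mod 267); the smallest non-negative solution is x = 51.

51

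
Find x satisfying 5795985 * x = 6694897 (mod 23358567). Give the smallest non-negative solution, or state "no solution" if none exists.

no solution

gcd(5795985, 23358567):
23358567 = 4·5795985 + 174627
5795985 = 33·174627 + 33294
174627 = 5·33294 + 8157
33294 = 4·8157 + 666
8157 = 12·666 + 165
666 = 4·165 + 6
165 = 27·6 + 3
6 = 2·3 + 0
gcd = 3, but 3 ∤ 6694897, so the congruence has no solution.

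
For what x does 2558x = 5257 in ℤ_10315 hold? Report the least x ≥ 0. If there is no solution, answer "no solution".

7079

First find gcd(2558, 10315):
10315 = 4×2558 + 83
2558 = 30×83 + 68
83 = 1×68 + 15
68 = 4×15 + 8
15 = 1×8 + 7
8 = 1×7 + 1
7 = 7×1 + 0
gcd = 1, so a unique solution mod 10315 exists.
Back-substitute for the Bézout coefficients:
1 = 8 − 7
1 = −15 + 2·8
1 = 2·68 − 9·15
1 = −9·83 + 11·68
1 = 11·2558 − 339·83
1 = −339·10315 + 1367·2558
So 2558·(1367) ≡ 1 (mod 10315), giving 2558⁻¹ ≡ 1367.
x ≡ 2558⁻¹·5257 ≡ 1367·5257 ≡ 7079 (mod 10315).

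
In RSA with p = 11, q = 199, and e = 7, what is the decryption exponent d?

φ(n) = (p−1)(q−1) = 10·198 = 1980.
Need d with 7·d ≡ 1 (mod 1980). Apply the extended Euclidean algorithm:
1980 = 282*7 + 6
7 = 1*6 + 1
6 = 6*1 + 0
Back-substitute:
1 = 7 − 6
1 = −1980 + 283·7
So 7·283 ≡ 1 (mod 1980), hence d = 283.

283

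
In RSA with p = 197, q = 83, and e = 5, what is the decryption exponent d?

φ(n) = (p−1)(q−1) = 196·82 = 16072.
Need d with 5·d ≡ 1 (mod 16072). Apply the extended Euclidean algorithm:
16072 = 3214*5 + 2
5 = 2*2 + 1
2 = 2*1 + 0
Back-substitute:
1 = 5 − 2·2
1 = −2·16072 + 6429·5
So 5·6429 ≡ 1 (mod 16072), hence d = 6429.

6429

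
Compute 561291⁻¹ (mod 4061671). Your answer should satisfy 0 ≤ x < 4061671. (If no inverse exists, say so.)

2072238

Apply the Euclidean algorithm to 4061671 and 561291:
4061671 = 7·561291 + 132634
561291 = 4·132634 + 30755
132634 = 4·30755 + 9614
30755 = 3·9614 + 1913
9614 = 5·1913 + 49
1913 = 39·49 + 2
49 = 24·2 + 1
2 = 2·1 + 0
Since gcd(561291, 4061671) = 1, back-substitute to write 1 as a combination:
1 = 49 − 24·2
1 = −24·1913 + 937·49
1 = 937·9614 − 4709·1913
1 = −4709·30755 + 15064·9614
1 = 15064·132634 − 64965·30755
1 = −64965·561291 + 274924·132634
1 = 274924·4061671 − 1989433·561291
So 561291·(-1989433) ≡ 1 (mod 4061671), and -1989433 ≡ 2072238 (mod 4061671).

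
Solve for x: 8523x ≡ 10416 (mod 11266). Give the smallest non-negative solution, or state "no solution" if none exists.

First find gcd(8523, 11266):
11266 = 1×8523 + 2743
8523 = 3×2743 + 294
2743 = 9×294 + 97
294 = 3×97 + 3
97 = 32×3 + 1
3 = 3×1 + 0
gcd = 1, so a unique solution mod 11266 exists.
Back-substitute for the Bézout coefficients:
1 = 97 − 32·3
1 = −32·294 + 97·97
1 = 97·2743 − 905·294
1 = −905·8523 + 2812·2743
1 = 2812·11266 − 3717·8523
So 8523·(-3717) ≡ 1 (mod 11266), giving 8523⁻¹ ≡ 7549.
x ≡ 8523⁻¹·10416 ≡ 7549·10416 ≡ 4970 (mod 11266).

4970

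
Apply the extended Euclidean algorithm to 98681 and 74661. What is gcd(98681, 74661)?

Repeated division:
98681 = 1·74661 + 24020
74661 = 3·24020 + 2601
24020 = 9·2601 + 611
2601 = 4·611 + 157
611 = 3·157 + 140
157 = 1·140 + 17
140 = 8·17 + 4
17 = 4·4 + 1
4 = 4·1 + 0
gcd(98681, 74661) = 1.
Express as a combination:
1 = 17 − 4·4
1 = −4·140 + 33·17
1 = 33·157 − 37·140
1 = −37·611 + 144·157
1 = 144·2601 − 613·611
1 = −613·24020 + 5661·2601
1 = 5661·74661 − 17596·24020
1 = −17596·98681 + 23257·74661
So 1 = (-17596)·98681 + (23257)·74661.

1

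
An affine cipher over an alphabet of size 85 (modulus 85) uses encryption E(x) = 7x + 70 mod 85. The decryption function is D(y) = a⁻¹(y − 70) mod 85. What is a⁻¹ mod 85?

gcd(85, 7) by repeated division:
85 = 12·7 + 1
7 = 7·1 + 0
The gcd is 1. Working backward:
1 = 85 − 12·7
So 7·(-12) ≡ 1 (mod 85), and -12 ≡ 73 (mod 85).

73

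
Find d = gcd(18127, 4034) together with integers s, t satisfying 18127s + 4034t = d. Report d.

Euclidean algorithm:
18127 = 4*4034 + 1991
4034 = 2*1991 + 52
1991 = 38*52 + 15
52 = 3*15 + 7
15 = 2*7 + 1
7 = 7*1 + 0
gcd(18127, 4034) = 1.
Working backward:
1 = 15 − 2·7
1 = −2·52 + 7·15
1 = 7·1991 − 268·52
1 = −268·4034 + 543·1991
1 = 543·18127 − 2440·4034
So 1 = (543)·18127 + (-2440)·4034.

1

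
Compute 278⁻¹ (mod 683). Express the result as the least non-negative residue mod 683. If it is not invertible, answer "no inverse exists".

Extended Euclidean algorithm:
683 = 2×278 + 127
278 = 2×127 + 24
127 = 5×24 + 7
24 = 3×7 + 3
7 = 2×3 + 1
3 = 3×1 + 0
gcd = 1, so the inverse exists. Back-substitute:
1 = 7 − 2·3
1 = −2·24 + 7·7
1 = 7·127 − 37·24
1 = −37·278 + 81·127
1 = 81·683 − 199·278
So 278·(-199) ≡ 1 (mod 683), and -199 ≡ 484 (mod 683).

484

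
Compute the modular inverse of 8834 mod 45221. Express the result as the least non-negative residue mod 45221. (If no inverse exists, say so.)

14543

Apply the Euclidean algorithm to 45221 and 8834:
45221 = 5*8834 + 1051
8834 = 8*1051 + 426
1051 = 2*426 + 199
426 = 2*199 + 28
199 = 7*28 + 3
28 = 9*3 + 1
3 = 3*1 + 0
The gcd is 1. Working backward:
1 = 28 − 9·3
1 = −9·199 + 64·28
1 = 64·426 − 137·199
1 = −137·1051 + 338·426
1 = 338·8834 − 2841·1051
1 = −2841·45221 + 14543·8834
So 8834·14543 ≡ 1 (mod 45221).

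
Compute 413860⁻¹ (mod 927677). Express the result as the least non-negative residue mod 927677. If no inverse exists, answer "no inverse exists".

104919

Run Euclid on (927677, 413860):
927677 = 2×413860 + 99957
413860 = 4×99957 + 14032
99957 = 7×14032 + 1733
14032 = 8×1733 + 168
1733 = 10×168 + 53
168 = 3×53 + 9
53 = 5×9 + 8
9 = 1×8 + 1
8 = 8×1 + 0
Since gcd(413860, 927677) = 1, back-substitute to write 1 as a combination:
1 = 9 − 8
1 = −53 + 6·9
1 = 6·168 − 19·53
1 = −19·1733 + 196·168
1 = 196·14032 − 1587·1733
1 = −1587·99957 + 11305·14032
1 = 11305·413860 − 46807·99957
1 = −46807·927677 + 104919·413860
So 413860·104919 ≡ 1 (mod 927677).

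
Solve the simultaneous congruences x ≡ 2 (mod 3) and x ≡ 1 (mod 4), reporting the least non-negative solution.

Write x = 2 + 3·k. Then 3·k ≡ 1 − 2 ≡ 3 (mod 4).
Need 3⁻¹ mod 4. Extended Euclid on (4, 3):
4 = 1×3 + 1
3 = 3×1 + 0
Back-substitute:
1 = 4 − 3
3⁻¹ ≡ 3 (mod 4), so k ≡ 3·3 ≡ 1 (mod 4).
x = 2 + 3·1 = 5.

5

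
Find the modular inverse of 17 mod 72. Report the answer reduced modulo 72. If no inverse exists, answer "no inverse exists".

17

Run Euclid on (72, 17):
72 = 4*17 + 4
17 = 4*4 + 1
4 = 4*1 + 0
Since gcd(17, 72) = 1, back-substitute to write 1 as a combination:
1 = 17 − 4·4
1 = −4·72 + 17·17
So 17·17 ≡ 1 (mod 72).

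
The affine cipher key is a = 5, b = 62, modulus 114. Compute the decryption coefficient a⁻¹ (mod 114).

23

Extended Euclidean algorithm:
114 = 22*5 + 4
5 = 1*4 + 1
4 = 4*1 + 0
gcd = 1, so the inverse exists. Back-substitute:
1 = 5 − 4
1 = −114 + 23·5
So 5·23 ≡ 1 (mod 114).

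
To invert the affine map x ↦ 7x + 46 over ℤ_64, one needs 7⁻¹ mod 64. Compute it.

gcd(64, 7) by repeated division:
64 = 9·7 + 1
7 = 7·1 + 0
The gcd is 1. Working backward:
1 = 64 − 9·7
Thus 7·(-9) ≡ 1 (mod 64); reducing, -9 mod 64 = 55.

55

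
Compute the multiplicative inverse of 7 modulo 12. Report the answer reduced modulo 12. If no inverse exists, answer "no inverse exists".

7

gcd(12, 7) by repeated division:
12 = 1·7 + 5
7 = 1·5 + 2
5 = 2·2 + 1
2 = 2·1 + 0
The gcd is 1. Working backward:
1 = 5 − 2·2
1 = −2·7 + 3·5
1 = 3·12 − 5·7
Hence 7⁻¹ ≡ -5 ≡ 7 (mod 12).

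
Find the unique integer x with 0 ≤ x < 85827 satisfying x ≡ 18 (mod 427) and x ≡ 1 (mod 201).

58090

Write x = 18 + 427·k. Then 427·k ≡ 1 − 18 ≡ 184 (mod 201).
Need 427⁻¹ mod 201. Extended Euclid on (201, 25):
201 = 8·25 + 1
25 = 25·1 + 0
Back-substitute:
1 = 201 − 8·25
427⁻¹ ≡ 193 (mod 201), so k ≡ 193·184 ≡ 136 (mod 201).
x = 18 + 427·136 = 58090.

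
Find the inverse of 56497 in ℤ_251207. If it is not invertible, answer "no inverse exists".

221563

Apply the Euclidean algorithm to 251207 and 56497:
251207 = 4·56497 + 25219
56497 = 2·25219 + 6059
25219 = 4·6059 + 983
6059 = 6·983 + 161
983 = 6·161 + 17
161 = 9·17 + 8
17 = 2·8 + 1
8 = 8·1 + 0
gcd = 1, so the inverse exists. Back-substitute:
1 = 17 − 2·8
1 = −2·161 + 19·17
1 = 19·983 − 116·161
1 = −116·6059 + 715·983
1 = 715·25219 − 2976·6059
1 = −2976·56497 + 6667·25219
1 = 6667·251207 − 29644·56497
So 56497·(-29644) ≡ 1 (mod 251207), and -29644 ≡ 221563 (mod 251207).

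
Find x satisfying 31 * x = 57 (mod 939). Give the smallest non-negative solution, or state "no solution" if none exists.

First find gcd(31, 939):
939 = 30·31 + 9
31 = 3·9 + 4
9 = 2·4 + 1
4 = 4·1 + 0
gcd = 1, so a unique solution mod 939 exists.
Back-substitute for the Bézout coefficients:
1 = 9 − 2·4
1 = −2·31 + 7·9
1 = 7·939 − 212·31
So 31·(-212) ≡ 1 (mod 939), giving 31⁻¹ ≡ 727.
x ≡ 31⁻¹·57 ≡ 727·57 ≡ 123 (mod 939).

123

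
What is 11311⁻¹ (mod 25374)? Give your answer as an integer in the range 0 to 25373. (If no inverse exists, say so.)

gcd(25374, 11311) by repeated division:
25374 = 2×11311 + 2752
11311 = 4×2752 + 303
2752 = 9×303 + 25
303 = 12×25 + 3
25 = 8×3 + 1
3 = 3×1 + 0
Since gcd(11311, 25374) = 1, back-substitute to write 1 as a combination:
1 = 25 − 8·3
1 = −8·303 + 97·25
1 = 97·2752 − 881·303
1 = −881·11311 + 3621·2752
1 = 3621·25374 − 8123·11311
So 11311·(-8123) ≡ 1 (mod 25374), and -8123 ≡ 17251 (mod 25374).

17251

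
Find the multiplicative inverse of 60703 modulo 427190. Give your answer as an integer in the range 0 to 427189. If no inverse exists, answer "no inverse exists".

Apply the Euclidean algorithm to 427190 and 60703:
427190 = 7*60703 + 2269
60703 = 26*2269 + 1709
2269 = 1*1709 + 560
1709 = 3*560 + 29
560 = 19*29 + 9
29 = 3*9 + 2
9 = 4*2 + 1
2 = 2*1 + 0
The gcd is 1. Working backward:
1 = 9 − 4·2
1 = −4·29 + 13·9
1 = 13·560 − 251·29
1 = −251·1709 + 766·560
1 = 766·2269 − 1017·1709
1 = −1017·60703 + 27208·2269
1 = 27208·427190 − 191473·60703
So 60703·(-191473) ≡ 1 (mod 427190), and -191473 ≡ 235717 (mod 427190).

235717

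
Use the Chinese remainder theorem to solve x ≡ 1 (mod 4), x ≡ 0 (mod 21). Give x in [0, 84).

21

Write x = 1 + 4·k. Then 4·k ≡ 0 − 1 ≡ 20 (mod 21).
Need 4⁻¹ mod 21. Extended Euclid on (21, 4):
21 = 5·4 + 1
4 = 4·1 + 0
Back-substitute:
1 = 21 − 5·4
4⁻¹ ≡ 16 (mod 21), so k ≡ 16·20 ≡ 5 (mod 21).
x = 1 + 4·5 = 21.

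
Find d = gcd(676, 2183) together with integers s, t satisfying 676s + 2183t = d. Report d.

1

Repeated division:
2183 = 3*676 + 155
676 = 4*155 + 56
155 = 2*56 + 43
56 = 1*43 + 13
43 = 3*13 + 4
13 = 3*4 + 1
4 = 4*1 + 0
gcd(676, 2183) = 1.
Working backward:
1 = 13 − 3·4
1 = −3·43 + 10·13
1 = 10·56 − 13·43
1 = −13·155 + 36·56
1 = 36·676 − 157·155
1 = −157·2183 + 507·676
So 1 = (-157)·2183 + (507)·676.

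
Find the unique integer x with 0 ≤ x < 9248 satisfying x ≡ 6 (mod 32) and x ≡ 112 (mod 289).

6470

Write x = 6 + 32·k. Then 32·k ≡ 112 − 6 ≡ 106 (mod 289).
Need 32⁻¹ mod 289. Extended Euclid on (289, 32):
289 = 9×32 + 1
32 = 32×1 + 0
Back-substitute:
1 = 289 − 9·32
32⁻¹ ≡ 280 (mod 289), so k ≡ 280·106 ≡ 202 (mod 289).
x = 6 + 32·202 = 6470.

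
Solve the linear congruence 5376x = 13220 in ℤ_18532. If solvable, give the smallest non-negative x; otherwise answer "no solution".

3915

First find gcd(5376, 18532):
18532 = 3×5376 + 2404
5376 = 2×2404 + 568
2404 = 4×568 + 132
568 = 4×132 + 40
132 = 3×40 + 12
40 = 3×12 + 4
12 = 3×4 + 0
gcd = 4 and 4 | 13220, so solutions exist. Divide through by 4: 1344x ≡ 3305 (mod 4633).
Now find 1344⁻¹ mod 4633:
4633 = 3*1344 + 601
1344 = 2*601 + 142
601 = 4*142 + 33
142 = 4*33 + 10
33 = 3*10 + 3
10 = 3*3 + 1
3 = 3*1 + 0
Back-substitute:
1 = 10 − 3·3
1 = −3·33 + 10·10
1 = 10·142 − 43·33
1 = −43·601 + 182·142
1 = 182·1344 − 407·601
1 = −407·4633 + 1403·1344
So 1344⁻¹ ≡ 1403 (mod 4633).
Then x ≡ 1403·3305 ≡ 3915 (mod 4633); the smallest non-negative solution is x = 3915.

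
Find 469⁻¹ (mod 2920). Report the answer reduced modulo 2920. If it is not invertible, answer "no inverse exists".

Extended Euclidean algorithm:
2920 = 6×469 + 106
469 = 4×106 + 45
106 = 2×45 + 16
45 = 2×16 + 13
16 = 1×13 + 3
13 = 4×3 + 1
3 = 3×1 + 0
The gcd is 1. Working backward:
1 = 13 − 4·3
1 = −4·16 + 5·13
1 = 5·45 − 14·16
1 = −14·106 + 33·45
1 = 33·469 − 146·106
1 = −146·2920 + 909·469
So 469·909 ≡ 1 (mod 2920).

909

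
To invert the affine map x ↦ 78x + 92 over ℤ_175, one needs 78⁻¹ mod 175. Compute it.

Extended Euclidean algorithm:
175 = 2×78 + 19
78 = 4×19 + 2
19 = 9×2 + 1
2 = 2×1 + 0
Since gcd(78, 175) = 1, back-substitute to write 1 as a combination:
1 = 19 − 9·2
1 = −9·78 + 37·19
1 = 37·175 − 83·78
Thus 78·(-83) ≡ 1 (mod 175); reducing, -83 mod 175 = 92.

92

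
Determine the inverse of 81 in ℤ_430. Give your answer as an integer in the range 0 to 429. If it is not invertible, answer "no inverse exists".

361

Apply the Euclidean algorithm to 430 and 81:
430 = 5×81 + 25
81 = 3×25 + 6
25 = 4×6 + 1
6 = 6×1 + 0
gcd = 1, so the inverse exists. Back-substitute:
1 = 25 − 4·6
1 = −4·81 + 13·25
1 = 13·430 − 69·81
Hence 81⁻¹ ≡ -69 ≡ 361 (mod 430).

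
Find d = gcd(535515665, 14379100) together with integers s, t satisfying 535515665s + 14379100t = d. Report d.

Apply Euclid's algorithm to 535515665 and 14379100:
535515665 = 37*14379100 + 3488965
14379100 = 4*3488965 + 423240
3488965 = 8*423240 + 103045
423240 = 4*103045 + 11060
103045 = 9*11060 + 3505
11060 = 3*3505 + 545
3505 = 6*545 + 235
545 = 2*235 + 75
235 = 3*75 + 10
75 = 7*10 + 5
10 = 2*5 + 0
gcd(535515665, 14379100) = 5.
Working backward:
5 = 75 − 7·10
5 = −7·235 + 22·75
5 = 22·545 − 51·235
5 = −51·3505 + 328·545
5 = 328·11060 − 1035·3505
5 = −1035·103045 + 9643·11060
5 = 9643·423240 − 39607·103045
5 = −39607·3488965 + 326499·423240
5 = 326499·14379100 − 1345603·3488965
5 = −1345603·535515665 + 50113810·14379100
So 5 = (-1345603)·535515665 + (50113810)·14379100.

5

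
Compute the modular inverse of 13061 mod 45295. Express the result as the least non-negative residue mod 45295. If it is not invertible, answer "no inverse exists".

23811

Extended Euclidean algorithm:
45295 = 3·13061 + 6112
13061 = 2·6112 + 837
6112 = 7·837 + 253
837 = 3·253 + 78
253 = 3·78 + 19
78 = 4·19 + 2
19 = 9·2 + 1
2 = 2·1 + 0
The gcd is 1. Working backward:
1 = 19 − 9·2
1 = −9·78 + 37·19
1 = 37·253 − 120·78
1 = −120·837 + 397·253
1 = 397·6112 − 2899·837
1 = −2899·13061 + 6195·6112
1 = 6195·45295 − 21484·13061
Hence 13061⁻¹ ≡ -21484 ≡ 23811 (mod 45295).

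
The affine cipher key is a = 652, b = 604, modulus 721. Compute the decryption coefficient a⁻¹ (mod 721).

Run Euclid on (721, 652):
721 = 1·652 + 69
652 = 9·69 + 31
69 = 2·31 + 7
31 = 4·7 + 3
7 = 2·3 + 1
3 = 3·1 + 0
gcd = 1, so the inverse exists. Back-substitute:
1 = 7 − 2·3
1 = −2·31 + 9·7
1 = 9·69 − 20·31
1 = −20·652 + 189·69
1 = 189·721 − 209·652
So 652·(-209) ≡ 1 (mod 721), and -209 ≡ 512 (mod 721).

512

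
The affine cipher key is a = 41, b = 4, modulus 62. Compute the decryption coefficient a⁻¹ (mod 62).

Run Euclid on (62, 41):
62 = 1·41 + 21
41 = 1·21 + 20
21 = 1·20 + 1
20 = 20·1 + 0
The gcd is 1. Working backward:
1 = 21 − 20
1 = −41 + 2·21
1 = 2·62 − 3·41
Hence 41⁻¹ ≡ -3 ≡ 59 (mod 62).

59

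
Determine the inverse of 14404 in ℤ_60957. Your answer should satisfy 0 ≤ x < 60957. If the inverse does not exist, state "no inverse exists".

Euclidean algorithm on 60957, 14404:
60957 = 4*14404 + 3341
14404 = 4*3341 + 1040
3341 = 3*1040 + 221
1040 = 4*221 + 156
221 = 1*156 + 65
156 = 2*65 + 26
65 = 2*26 + 13
26 = 2*13 + 0
The gcd is 13, not 1, hence no inverse exists.

no inverse exists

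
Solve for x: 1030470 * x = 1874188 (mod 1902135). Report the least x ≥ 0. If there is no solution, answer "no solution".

no solution

gcd(1030470, 1902135):
1902135 = 1·1030470 + 871665
1030470 = 1·871665 + 158805
871665 = 5·158805 + 77640
158805 = 2·77640 + 3525
77640 = 22·3525 + 90
3525 = 39·90 + 15
90 = 6·15 + 0
gcd = 15, but 15 ∤ 1874188, so the congruence has no solution.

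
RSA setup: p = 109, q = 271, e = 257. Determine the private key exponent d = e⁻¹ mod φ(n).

23033

φ(n) = (p−1)(q−1) = 108·270 = 29160.
Need d with 257·d ≡ 1 (mod 29160). Apply the extended Euclidean algorithm:
29160 = 113*257 + 119
257 = 2*119 + 19
119 = 6*19 + 5
19 = 3*5 + 4
5 = 1*4 + 1
4 = 4*1 + 0
Back-substitute:
1 = 5 − 4
1 = −19 + 4·5
1 = 4·119 − 25·19
1 = −25·257 + 54·119
1 = 54·29160 − 6127·257
So 257·(-6127) ≡ 1 (mod 29160), hence d ≡ -6127 ≡ 23033 (mod 29160).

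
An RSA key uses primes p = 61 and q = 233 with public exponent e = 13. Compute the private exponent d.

φ(n) = (p−1)(q−1) = 60·232 = 13920.
Need d with 13·d ≡ 1 (mod 13920). Apply the extended Euclidean algorithm:
13920 = 1070*13 + 10
13 = 1*10 + 3
10 = 3*3 + 1
3 = 3*1 + 0
Back-substitute:
1 = 10 − 3·3
1 = −3·13 + 4·10
1 = 4·13920 − 4283·13
So 13·(-4283) ≡ 1 (mod 13920), hence d ≡ -4283 ≡ 9637 (mod 13920).

9637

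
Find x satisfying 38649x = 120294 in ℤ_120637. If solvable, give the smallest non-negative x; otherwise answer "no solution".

First find gcd(38649, 120637):
120637 = 3·38649 + 4690
38649 = 8·4690 + 1129
4690 = 4·1129 + 174
1129 = 6·174 + 85
174 = 2·85 + 4
85 = 21·4 + 1
4 = 4·1 + 0
gcd = 1, so a unique solution mod 120637 exists.
Back-substitute for the Bézout coefficients:
1 = 85 − 21·4
1 = −21·174 + 43·85
1 = 43·1129 − 279·174
1 = −279·4690 + 1159·1129
1 = 1159·38649 − 9551·4690
1 = −9551·120637 + 29812·38649
So 38649·(29812) ≡ 1 (mod 120637), giving 38649⁻¹ ≡ 29812.
x ≡ 38649⁻¹·120294 ≡ 29812·120294 ≡ 28629 (mod 120637).

28629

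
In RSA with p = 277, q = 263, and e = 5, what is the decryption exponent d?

28925

φ(n) = (p−1)(q−1) = 276·262 = 72312.
Need d with 5·d ≡ 1 (mod 72312). Apply the extended Euclidean algorithm:
72312 = 14462*5 + 2
5 = 2*2 + 1
2 = 2*1 + 0
Back-substitute:
1 = 5 − 2·2
1 = −2·72312 + 28925·5
So 5·28925 ≡ 1 (mod 72312), hence d = 28925.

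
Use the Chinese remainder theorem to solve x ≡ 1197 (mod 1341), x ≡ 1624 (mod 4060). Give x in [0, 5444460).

Write x = 1197 + 1341·k. Then 1341·k ≡ 1624 − 1197 ≡ 427 (mod 4060).
Need 1341⁻¹ mod 4060. Extended Euclid on (4060, 1341):
4060 = 3×1341 + 37
1341 = 36×37 + 9
37 = 4×9 + 1
9 = 9×1 + 0
Back-substitute:
1 = 37 − 4·9
1 = −4·1341 + 145·37
1 = 145·4060 − 439·1341
1341⁻¹ ≡ 3621 (mod 4060), so k ≡ 3621·427 ≡ 3367 (mod 4060).
x = 1197 + 1341·3367 = 4516344.

4516344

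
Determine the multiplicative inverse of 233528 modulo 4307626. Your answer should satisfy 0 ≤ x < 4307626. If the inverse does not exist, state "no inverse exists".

no inverse exists

Euclidean algorithm on 4307626, 233528:
4307626 = 18·233528 + 104122
233528 = 2·104122 + 25284
104122 = 4·25284 + 2986
25284 = 8·2986 + 1396
2986 = 2·1396 + 194
1396 = 7·194 + 38
194 = 5·38 + 4
38 = 9·4 + 2
4 = 2·2 + 0
gcd(233528, 4307626) = 2 ≠ 1, so 233528 has no multiplicative inverse modulo 4307626.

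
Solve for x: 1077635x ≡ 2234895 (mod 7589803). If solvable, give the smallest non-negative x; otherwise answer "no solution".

564993

First find gcd(1077635, 7589803):
7589803 = 7·1077635 + 46358
1077635 = 23·46358 + 11401
46358 = 4·11401 + 754
11401 = 15·754 + 91
754 = 8·91 + 26
91 = 3·26 + 13
26 = 2·13 + 0
gcd = 13 and 13 | 2234895, so solutions exist. Divide through by 13: 82895x ≡ 171915 (mod 583831).
Now find 82895⁻¹ mod 583831:
583831 = 7×82895 + 3566
82895 = 23×3566 + 877
3566 = 4×877 + 58
877 = 15×58 + 7
58 = 8×7 + 2
7 = 3×2 + 1
2 = 2×1 + 0
Back-substitute:
1 = 7 − 3·2
1 = −3·58 + 25·7
1 = 25·877 − 378·58
1 = −378·3566 + 1537·877
1 = 1537·82895 − 35729·3566
1 = −35729·583831 + 251640·82895
So 82895⁻¹ ≡ 251640 (mod 583831).
Then x ≡ 251640·171915 ≡ 564993 (mod 583831); the smallest non-negative solution is x = 564993.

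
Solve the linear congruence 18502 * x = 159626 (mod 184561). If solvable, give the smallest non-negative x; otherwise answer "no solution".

First find gcd(18502, 184561):
184561 = 9·18502 + 18043
18502 = 1·18043 + 459
18043 = 39·459 + 142
459 = 3·142 + 33
142 = 4·33 + 10
33 = 3·10 + 3
10 = 3·3 + 1
3 = 3·1 + 0
gcd = 1, so a unique solution mod 184561 exists.
Back-substitute for the Bézout coefficients:
1 = 10 − 3·3
1 = −3·33 + 10·10
1 = 10·142 − 43·33
1 = −43·459 + 139·142
1 = 139·18043 − 5464·459
1 = −5464·18502 + 5603·18043
1 = 5603·184561 − 55891·18502
So 18502·(-55891) ≡ 1 (mod 184561), giving 18502⁻¹ ≡ 128670.
x ≡ 18502⁻¹·159626 ≡ 128670·159626 ≡ 21974 (mod 184561).

21974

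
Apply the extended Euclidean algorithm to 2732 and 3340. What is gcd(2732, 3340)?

4

Euclidean algorithm:
3340 = 1×2732 + 608
2732 = 4×608 + 300
608 = 2×300 + 8
300 = 37×8 + 4
8 = 2×4 + 0
gcd(2732, 3340) = 4.
Express as a combination:
4 = 300 − 37·8
4 = −37·608 + 75·300
4 = 75·2732 − 337·608
4 = −337·3340 + 412·2732
So 4 = (-337)·3340 + (412)·2732.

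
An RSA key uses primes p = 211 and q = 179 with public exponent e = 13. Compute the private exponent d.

14377

φ(n) = (p−1)(q−1) = 210·178 = 37380.
Need d with 13·d ≡ 1 (mod 37380). Apply the extended Euclidean algorithm:
37380 = 2875·13 + 5
13 = 2·5 + 3
5 = 1·3 + 2
3 = 1·2 + 1
2 = 2·1 + 0
Back-substitute:
1 = 3 − 2
1 = −5 + 2·3
1 = 2·13 − 5·5
1 = −5·37380 + 14377·13
So 13·14377 ≡ 1 (mod 37380), hence d = 14377.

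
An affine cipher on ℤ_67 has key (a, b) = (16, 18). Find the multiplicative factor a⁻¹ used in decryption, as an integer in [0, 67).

Extended Euclidean algorithm:
67 = 4*16 + 3
16 = 5*3 + 1
3 = 3*1 + 0
gcd = 1, so the inverse exists. Back-substitute:
1 = 16 − 5·3
1 = −5·67 + 21·16
So 16·21 ≡ 1 (mod 67).

21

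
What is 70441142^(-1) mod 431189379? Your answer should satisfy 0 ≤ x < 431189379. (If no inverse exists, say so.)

Apply the Euclidean algorithm to 431189379 and 70441142:
431189379 = 6×70441142 + 8542527
70441142 = 8×8542527 + 2100926
8542527 = 4×2100926 + 138823
2100926 = 15×138823 + 18581
138823 = 7×18581 + 8756
18581 = 2×8756 + 1069
8756 = 8×1069 + 204
1069 = 5×204 + 49
204 = 4×49 + 8
49 = 6×8 + 1
8 = 8×1 + 0
The gcd is 1. Working backward:
1 = 49 − 6·8
1 = −6·204 + 25·49
1 = 25·1069 − 131·204
1 = −131·8756 + 1073·1069
1 = 1073·18581 − 2277·8756
1 = −2277·138823 + 17012·18581
1 = 17012·2100926 − 257457·138823
1 = −257457·8542527 + 1046840·2100926
1 = 1046840·70441142 − 8632177·8542527
1 = −8632177·431189379 + 52839902·70441142
So 70441142·52839902 ≡ 1 (mod 431189379).

52839902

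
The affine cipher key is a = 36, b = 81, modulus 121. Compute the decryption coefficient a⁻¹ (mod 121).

37

gcd(121, 36) by repeated division:
121 = 3×36 + 13
36 = 2×13 + 10
13 = 1×10 + 3
10 = 3×3 + 1
3 = 3×1 + 0
Since gcd(36, 121) = 1, back-substitute to write 1 as a combination:
1 = 10 − 3·3
1 = −3·13 + 4·10
1 = 4·36 − 11·13
1 = −11·121 + 37·36
So 36·37 ≡ 1 (mod 121).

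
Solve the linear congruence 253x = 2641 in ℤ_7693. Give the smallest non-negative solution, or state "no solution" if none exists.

3264

First find gcd(253, 7693):
7693 = 30*253 + 103
253 = 2*103 + 47
103 = 2*47 + 9
47 = 5*9 + 2
9 = 4*2 + 1
2 = 2*1 + 0
gcd = 1, so a unique solution mod 7693 exists.
Back-substitute for the Bézout coefficients:
1 = 9 − 4·2
1 = −4·47 + 21·9
1 = 21·103 − 46·47
1 = −46·253 + 113·103
1 = 113·7693 − 3436·253
So 253·(-3436) ≡ 1 (mod 7693), giving 253⁻¹ ≡ 4257.
x ≡ 253⁻¹·2641 ≡ 4257·2641 ≡ 3264 (mod 7693).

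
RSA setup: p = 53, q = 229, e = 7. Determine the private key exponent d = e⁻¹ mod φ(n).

6775

φ(n) = (p−1)(q−1) = 52·228 = 11856.
Need d with 7·d ≡ 1 (mod 11856). Apply the extended Euclidean algorithm:
11856 = 1693×7 + 5
7 = 1×5 + 2
5 = 2×2 + 1
2 = 2×1 + 0
Back-substitute:
1 = 5 − 2·2
1 = −2·7 + 3·5
1 = 3·11856 − 5081·7
So 7·(-5081) ≡ 1 (mod 11856), hence d ≡ -5081 ≡ 6775 (mod 11856).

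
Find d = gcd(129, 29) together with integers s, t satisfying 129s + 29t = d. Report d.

1

Repeated division:
129 = 4×29 + 13
29 = 2×13 + 3
13 = 4×3 + 1
3 = 3×1 + 0
gcd(129, 29) = 1.
Express as a combination:
1 = 13 − 4·3
1 = −4·29 + 9·13
1 = 9·129 − 40·29
So 1 = (9)·129 + (-40)·29.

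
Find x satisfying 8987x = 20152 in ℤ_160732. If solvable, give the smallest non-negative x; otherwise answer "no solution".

First find gcd(8987, 160732):
160732 = 17·8987 + 7953
8987 = 1·7953 + 1034
7953 = 7·1034 + 715
1034 = 1·715 + 319
715 = 2·319 + 77
319 = 4·77 + 11
77 = 7·11 + 0
gcd = 11 and 11 | 20152, so solutions exist. Divide through by 11: 817x ≡ 1832 (mod 14612).
Now find 817⁻¹ mod 14612:
14612 = 17*817 + 723
817 = 1*723 + 94
723 = 7*94 + 65
94 = 1*65 + 29
65 = 2*29 + 7
29 = 4*7 + 1
7 = 7*1 + 0
Back-substitute:
1 = 29 − 4·7
1 = −4·65 + 9·29
1 = 9·94 − 13·65
1 = −13·723 + 100·94
1 = 100·817 − 113·723
1 = −113·14612 + 2021·817
So 817⁻¹ ≡ 2021 (mod 14612).
Then x ≡ 2021·1832 ≡ 5636 (mod 14612); the smallest non-negative solution is x = 5636.

5636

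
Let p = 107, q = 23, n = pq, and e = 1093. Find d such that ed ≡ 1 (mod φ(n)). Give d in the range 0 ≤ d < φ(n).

1741

φ(n) = (p−1)(q−1) = 106·22 = 2332.
Need d with 1093·d ≡ 1 (mod 2332). Apply the extended Euclidean algorithm:
2332 = 2·1093 + 146
1093 = 7·146 + 71
146 = 2·71 + 4
71 = 17·4 + 3
4 = 1·3 + 1
3 = 3·1 + 0
Back-substitute:
1 = 4 − 3
1 = −71 + 18·4
1 = 18·146 − 37·71
1 = −37·1093 + 277·146
1 = 277·2332 − 591·1093
So 1093·(-591) ≡ 1 (mod 2332), hence d ≡ -591 ≡ 1741 (mod 2332).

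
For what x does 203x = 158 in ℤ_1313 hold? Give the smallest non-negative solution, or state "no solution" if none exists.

764

First find gcd(203, 1313):
1313 = 6×203 + 95
203 = 2×95 + 13
95 = 7×13 + 4
13 = 3×4 + 1
4 = 4×1 + 0
gcd = 1, so a unique solution mod 1313 exists.
Back-substitute for the Bézout coefficients:
1 = 13 − 3·4
1 = −3·95 + 22·13
1 = 22·203 − 47·95
1 = −47·1313 + 304·203
So 203·(304) ≡ 1 (mod 1313), giving 203⁻¹ ≡ 304.
x ≡ 203⁻¹·158 ≡ 304·158 ≡ 764 (mod 1313).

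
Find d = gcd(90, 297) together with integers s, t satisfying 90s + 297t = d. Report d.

9

Apply Euclid's algorithm to 297 and 90:
297 = 3×90 + 27
90 = 3×27 + 9
27 = 3×9 + 0
gcd(90, 297) = 9.
Working backward:
9 = 90 − 3·27
9 = −3·297 + 10·90
So 9 = (-3)·297 + (10)·90.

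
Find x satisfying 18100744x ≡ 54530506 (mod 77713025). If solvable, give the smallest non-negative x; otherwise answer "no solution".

26582149

First find gcd(18100744, 77713025):
77713025 = 4·18100744 + 5310049
18100744 = 3·5310049 + 2170597
5310049 = 2·2170597 + 968855
2170597 = 2·968855 + 232887
968855 = 4·232887 + 37307
232887 = 6·37307 + 9045
37307 = 4·9045 + 1127
9045 = 8·1127 + 29
1127 = 38·29 + 25
29 = 1·25 + 4
25 = 6·4 + 1
4 = 4·1 + 0
gcd = 1, so a unique solution mod 77713025 exists.
Back-substitute for the Bézout coefficients:
1 = 25 − 6·4
1 = −6·29 + 7·25
1 = 7·1127 − 272·29
1 = −272·9045 + 2183·1127
1 = 2183·37307 − 9004·9045
1 = −9004·232887 + 56207·37307
1 = 56207·968855 − 233832·232887
1 = −233832·2170597 + 523871·968855
1 = 523871·5310049 − 1281574·2170597
1 = −1281574·18100744 + 4368593·5310049
1 = 4368593·77713025 − 18755946·18100744
So 18100744·(-18755946) ≡ 1 (mod 77713025), giving 18100744⁻¹ ≡ 58957079.
x ≡ 18100744⁻¹·54530506 ≡ 58957079·54530506 ≡ 26582149 (mod 77713025).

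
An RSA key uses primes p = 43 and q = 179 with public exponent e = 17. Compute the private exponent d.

φ(n) = (p−1)(q−1) = 42·178 = 7476.
Need d with 17·d ≡ 1 (mod 7476). Apply the extended Euclidean algorithm:
7476 = 439·17 + 13
17 = 1·13 + 4
13 = 3·4 + 1
4 = 4·1 + 0
Back-substitute:
1 = 13 − 3·4
1 = −3·17 + 4·13
1 = 4·7476 − 1759·17
So 17·(-1759) ≡ 1 (mod 7476), hence d ≡ -1759 ≡ 5717 (mod 7476).

5717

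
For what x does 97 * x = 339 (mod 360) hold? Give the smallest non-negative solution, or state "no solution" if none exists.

267

First find gcd(97, 360):
360 = 3×97 + 69
97 = 1×69 + 28
69 = 2×28 + 13
28 = 2×13 + 2
13 = 6×2 + 1
2 = 2×1 + 0
gcd = 1, so a unique solution mod 360 exists.
Back-substitute for the Bézout coefficients:
1 = 13 − 6·2
1 = −6·28 + 13·13
1 = 13·69 − 32·28
1 = −32·97 + 45·69
1 = 45·360 − 167·97
So 97·(-167) ≡ 1 (mod 360), giving 97⁻¹ ≡ 193.
x ≡ 97⁻¹·339 ≡ 193·339 ≡ 267 (mod 360).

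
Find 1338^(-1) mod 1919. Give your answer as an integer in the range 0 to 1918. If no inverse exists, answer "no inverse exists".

905

gcd(1919, 1338) by repeated division:
1919 = 1×1338 + 581
1338 = 2×581 + 176
581 = 3×176 + 53
176 = 3×53 + 17
53 = 3×17 + 2
17 = 8×2 + 1
2 = 2×1 + 0
The gcd is 1. Working backward:
1 = 17 − 8·2
1 = −8·53 + 25·17
1 = 25·176 − 83·53
1 = −83·581 + 274·176
1 = 274·1338 − 631·581
1 = −631·1919 + 905·1338
So 1338·905 ≡ 1 (mod 1919).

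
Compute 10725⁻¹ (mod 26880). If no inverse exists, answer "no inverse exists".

no inverse exists

Euclidean algorithm on 26880, 10725:
26880 = 2×10725 + 5430
10725 = 1×5430 + 5295
5430 = 1×5295 + 135
5295 = 39×135 + 30
135 = 4×30 + 15
30 = 2×15 + 0
gcd(10725, 26880) = 15 ≠ 1, so 10725 has no multiplicative inverse modulo 26880.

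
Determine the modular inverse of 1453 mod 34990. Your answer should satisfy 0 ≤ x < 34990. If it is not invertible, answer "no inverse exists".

Run Euclid on (34990, 1453):
34990 = 24×1453 + 118
1453 = 12×118 + 37
118 = 3×37 + 7
37 = 5×7 + 2
7 = 3×2 + 1
2 = 2×1 + 0
Since gcd(1453, 34990) = 1, back-substitute to write 1 as a combination:
1 = 7 − 3·2
1 = −3·37 + 16·7
1 = 16·118 − 51·37
1 = −51·1453 + 628·118
1 = 628·34990 − 15123·1453
Thus 1453·(-15123) ≡ 1 (mod 34990); reducing, -15123 mod 34990 = 19867.

19867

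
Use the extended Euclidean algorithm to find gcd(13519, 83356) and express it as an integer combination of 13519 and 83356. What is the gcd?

1

Repeated division:
83356 = 6×13519 + 2242
13519 = 6×2242 + 67
2242 = 33×67 + 31
67 = 2×31 + 5
31 = 6×5 + 1
5 = 5×1 + 0
gcd(13519, 83356) = 1.
Express as a combination:
1 = 31 − 6·5
1 = −6·67 + 13·31
1 = 13·2242 − 435·67
1 = −435·13519 + 2623·2242
1 = 2623·83356 − 16173·13519
So 1 = (2623)·83356 + (-16173)·13519.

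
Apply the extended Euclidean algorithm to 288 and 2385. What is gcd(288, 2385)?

Repeated division:
2385 = 8×288 + 81
288 = 3×81 + 45
81 = 1×45 + 36
45 = 1×36 + 9
36 = 4×9 + 0
gcd(288, 2385) = 9.
Back-substituting:
9 = 45 − 36
9 = −81 + 2·45
9 = 2·288 − 7·81
9 = −7·2385 + 58·288
So 9 = (-7)·2385 + (58)·288.

9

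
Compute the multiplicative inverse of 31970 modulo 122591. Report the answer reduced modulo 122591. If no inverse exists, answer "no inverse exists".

gcd(122591, 31970) by repeated division:
122591 = 3·31970 + 26681
31970 = 1·26681 + 5289
26681 = 5·5289 + 236
5289 = 22·236 + 97
236 = 2·97 + 42
97 = 2·42 + 13
42 = 3·13 + 3
13 = 4·3 + 1
3 = 3·1 + 0
Since gcd(31970, 122591) = 1, back-substitute to write 1 as a combination:
1 = 13 − 4·3
1 = −4·42 + 13·13
1 = 13·97 − 30·42
1 = −30·236 + 73·97
1 = 73·5289 − 1636·236
1 = −1636·26681 + 8253·5289
1 = 8253·31970 − 9889·26681
1 = −9889·122591 + 37920·31970
So 31970·37920 ≡ 1 (mod 122591).

37920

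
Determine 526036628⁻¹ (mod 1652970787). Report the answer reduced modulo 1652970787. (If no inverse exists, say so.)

no inverse exists

Compute gcd(526036628, 1652970787):
1652970787 = 3×526036628 + 74860903
526036628 = 7×74860903 + 2010307
74860903 = 37×2010307 + 479544
2010307 = 4×479544 + 92131
479544 = 5×92131 + 18889
92131 = 4×18889 + 16575
18889 = 1×16575 + 2314
16575 = 7×2314 + 377
2314 = 6×377 + 52
377 = 7×52 + 13
52 = 4×13 + 0
The gcd is 13, not 1, hence no inverse exists.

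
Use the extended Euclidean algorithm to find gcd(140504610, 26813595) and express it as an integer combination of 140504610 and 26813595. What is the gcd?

Euclidean algorithm:
140504610 = 5·26813595 + 6436635
26813595 = 4·6436635 + 1067055
6436635 = 6·1067055 + 34305
1067055 = 31·34305 + 3600
34305 = 9·3600 + 1905
3600 = 1·1905 + 1695
1905 = 1·1695 + 210
1695 = 8·210 + 15
210 = 14·15 + 0
gcd(140504610, 26813595) = 15.
Express as a combination:
15 = 1695 − 8·210
15 = −8·1905 + 9·1695
15 = 9·3600 − 17·1905
15 = −17·34305 + 162·3600
15 = 162·1067055 − 5039·34305
15 = −5039·6436635 + 30396·1067055
15 = 30396·26813595 − 126623·6436635
15 = −126623·140504610 + 663511·26813595
So 15 = (-126623)·140504610 + (663511)·26813595.

15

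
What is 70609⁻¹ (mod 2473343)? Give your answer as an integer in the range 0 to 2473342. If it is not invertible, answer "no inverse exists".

Extended Euclidean algorithm:
2473343 = 35*70609 + 2028
70609 = 34*2028 + 1657
2028 = 1*1657 + 371
1657 = 4*371 + 173
371 = 2*173 + 25
173 = 6*25 + 23
25 = 1*23 + 2
23 = 11*2 + 1
2 = 2*1 + 0
The gcd is 1. Working backward:
1 = 23 − 11·2
1 = −11·25 + 12·23
1 = 12·173 − 83·25
1 = −83·371 + 178·173
1 = 178·1657 − 795·371
1 = −795·2028 + 973·1657
1 = 973·70609 − 33877·2028
1 = −33877·2473343 + 1186668·70609
So 70609·1186668 ≡ 1 (mod 2473343).

1186668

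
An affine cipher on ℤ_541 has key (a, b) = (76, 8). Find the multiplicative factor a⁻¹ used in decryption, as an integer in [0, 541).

Apply the Euclidean algorithm to 541 and 76:
541 = 7×76 + 9
76 = 8×9 + 4
9 = 2×4 + 1
4 = 4×1 + 0
gcd = 1, so the inverse exists. Back-substitute:
1 = 9 − 2·4
1 = −2·76 + 17·9
1 = 17·541 − 121·76
Thus 76·(-121) ≡ 1 (mod 541); reducing, -121 mod 541 = 420.

420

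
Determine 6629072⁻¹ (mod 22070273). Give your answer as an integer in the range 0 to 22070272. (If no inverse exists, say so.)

Apply the Euclidean algorithm to 22070273 and 6629072:
22070273 = 3·6629072 + 2183057
6629072 = 3·2183057 + 79901
2183057 = 27·79901 + 25730
79901 = 3·25730 + 2711
25730 = 9·2711 + 1331
2711 = 2·1331 + 49
1331 = 27·49 + 8
49 = 6·8 + 1
8 = 8·1 + 0
gcd = 1, so the inverse exists. Back-substitute:
1 = 49 − 6·8
1 = −6·1331 + 163·49
1 = 163·2711 − 332·1331
1 = −332·25730 + 3151·2711
1 = 3151·79901 − 9785·25730
1 = −9785·2183057 + 267346·79901
1 = 267346·6629072 − 811823·2183057
1 = −811823·22070273 + 2702815·6629072
So 6629072·2702815 ≡ 1 (mod 22070273).

2702815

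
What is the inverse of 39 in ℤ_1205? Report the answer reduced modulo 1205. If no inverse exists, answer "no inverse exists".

309

Apply the Euclidean algorithm to 1205 and 39:
1205 = 30×39 + 35
39 = 1×35 + 4
35 = 8×4 + 3
4 = 1×3 + 1
3 = 3×1 + 0
The gcd is 1. Working backward:
1 = 4 − 3
1 = −35 + 9·4
1 = 9·39 − 10·35
1 = −10·1205 + 309·39
So 39·309 ≡ 1 (mod 1205).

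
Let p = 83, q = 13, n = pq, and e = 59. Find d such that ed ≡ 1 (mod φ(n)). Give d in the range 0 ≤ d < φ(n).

467

φ(n) = (p−1)(q−1) = 82·12 = 984.
Need d with 59·d ≡ 1 (mod 984). Apply the extended Euclidean algorithm:
984 = 16×59 + 40
59 = 1×40 + 19
40 = 2×19 + 2
19 = 9×2 + 1
2 = 2×1 + 0
Back-substitute:
1 = 19 − 9·2
1 = −9·40 + 19·19
1 = 19·59 − 28·40
1 = −28·984 + 467·59
So 59·467 ≡ 1 (mod 984), hence d = 467.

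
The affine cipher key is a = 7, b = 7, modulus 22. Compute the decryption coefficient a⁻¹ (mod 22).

19

Extended Euclidean algorithm:
22 = 3×7 + 1
7 = 7×1 + 0
The gcd is 1. Working backward:
1 = 22 − 3·7
Thus 7·(-3) ≡ 1 (mod 22); reducing, -3 mod 22 = 19.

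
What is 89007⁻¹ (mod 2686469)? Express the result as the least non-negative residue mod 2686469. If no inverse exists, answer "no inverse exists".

1200063

Apply the Euclidean algorithm to 2686469 and 89007:
2686469 = 30×89007 + 16259
89007 = 5×16259 + 7712
16259 = 2×7712 + 835
7712 = 9×835 + 197
835 = 4×197 + 47
197 = 4×47 + 9
47 = 5×9 + 2
9 = 4×2 + 1
2 = 2×1 + 0
Since gcd(89007, 2686469) = 1, back-substitute to write 1 as a combination:
1 = 9 − 4·2
1 = −4·47 + 21·9
1 = 21·197 − 88·47
1 = −88·835 + 373·197
1 = 373·7712 − 3445·835
1 = −3445·16259 + 7263·7712
1 = 7263·89007 − 39760·16259
1 = −39760·2686469 + 1200063·89007
So 89007·1200063 ≡ 1 (mod 2686469).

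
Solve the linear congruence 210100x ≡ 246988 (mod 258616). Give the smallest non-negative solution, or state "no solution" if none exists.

32783

First find gcd(210100, 258616):
258616 = 1·210100 + 48516
210100 = 4·48516 + 16036
48516 = 3·16036 + 408
16036 = 39·408 + 124
408 = 3·124 + 36
124 = 3·36 + 16
36 = 2·16 + 4
16 = 4·4 + 0
gcd = 4 and 4 | 246988, so solutions exist. Divide through by 4: 52525x ≡ 61747 (mod 64654).
Now find 52525⁻¹ mod 64654:
64654 = 1×52525 + 12129
52525 = 4×12129 + 4009
12129 = 3×4009 + 102
4009 = 39×102 + 31
102 = 3×31 + 9
31 = 3×9 + 4
9 = 2×4 + 1
4 = 4×1 + 0
Back-substitute:
1 = 9 − 2·4
1 = −2·31 + 7·9
1 = 7·102 − 23·31
1 = −23·4009 + 904·102
1 = 904·12129 − 2735·4009
1 = −2735·52525 + 11844·12129
1 = 11844·64654 − 14579·52525
So 52525·(-14579) ≡ 1 (mod 64654), i.e. 52525⁻¹ ≡ 50075.
Then x ≡ 50075·61747 ≡ 32783 (mod 64654); the smallest non-negative solution is x = 32783.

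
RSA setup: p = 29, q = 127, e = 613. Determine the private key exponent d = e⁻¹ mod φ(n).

541

φ(n) = (p−1)(q−1) = 28·126 = 3528.
Need d with 613·d ≡ 1 (mod 3528). Apply the extended Euclidean algorithm:
3528 = 5·613 + 463
613 = 1·463 + 150
463 = 3·150 + 13
150 = 11·13 + 7
13 = 1·7 + 6
7 = 1·6 + 1
6 = 6·1 + 0
Back-substitute:
1 = 7 − 6
1 = −13 + 2·7
1 = 2·150 − 23·13
1 = −23·463 + 71·150
1 = 71·613 − 94·463
1 = −94·3528 + 541·613
So 613·541 ≡ 1 (mod 3528), hence d = 541.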